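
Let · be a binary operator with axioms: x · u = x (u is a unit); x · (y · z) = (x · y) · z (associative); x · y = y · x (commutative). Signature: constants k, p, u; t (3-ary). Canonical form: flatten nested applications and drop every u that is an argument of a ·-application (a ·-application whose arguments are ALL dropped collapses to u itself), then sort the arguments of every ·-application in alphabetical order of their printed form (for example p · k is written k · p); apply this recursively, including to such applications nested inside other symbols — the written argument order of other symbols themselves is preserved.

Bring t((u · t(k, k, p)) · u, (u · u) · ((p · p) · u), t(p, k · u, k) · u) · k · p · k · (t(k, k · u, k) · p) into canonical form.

Un-nest:  t((u · t(k, k, p)) · u, (u · u) · ((p · p) · u), t(p, k · u, k) · u) · k · p · k · t(k, k · u, k) · p
Inside:  t((u · t(k, k, p)) · u, (u · u) · ((p · p) · u), t(p, k · u, k) · u)  →  t(t(k, k, p), p · p, t(p, k, k))
Canonicalize subterm:  t(k, k · u, k)  →  t(k, k, k)
Order the arguments:  k · k · p · p · t(k, k, k) · t(t(k, k, p), p · p, t(p, k, k))

Answer: k · k · p · p · t(k, k, k) · t(t(k, k, p), p · p, t(p, k, k))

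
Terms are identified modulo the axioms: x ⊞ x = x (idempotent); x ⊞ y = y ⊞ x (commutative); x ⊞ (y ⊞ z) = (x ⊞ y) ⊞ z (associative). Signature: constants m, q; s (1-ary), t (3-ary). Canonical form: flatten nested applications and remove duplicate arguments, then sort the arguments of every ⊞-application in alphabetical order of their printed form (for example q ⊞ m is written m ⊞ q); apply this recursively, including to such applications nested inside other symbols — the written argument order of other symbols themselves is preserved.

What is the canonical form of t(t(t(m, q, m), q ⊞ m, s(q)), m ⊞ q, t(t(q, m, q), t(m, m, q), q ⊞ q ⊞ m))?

Answer: t(t(t(m, q, m), m ⊞ q, s(q)), m ⊞ q, t(t(q, m, q), t(m, m, q), m ⊞ q))

Derivation:
Descend into:  q ⊞ q ⊞ m
Idempotence:  drop duplicate q
Sort:  m ⊞ q
Reassemble:  t(t(t(m, q, m), m ⊞ q, s(q)), m ⊞ q, t(t(q, m, q), t(m, m, q), m ⊞ q))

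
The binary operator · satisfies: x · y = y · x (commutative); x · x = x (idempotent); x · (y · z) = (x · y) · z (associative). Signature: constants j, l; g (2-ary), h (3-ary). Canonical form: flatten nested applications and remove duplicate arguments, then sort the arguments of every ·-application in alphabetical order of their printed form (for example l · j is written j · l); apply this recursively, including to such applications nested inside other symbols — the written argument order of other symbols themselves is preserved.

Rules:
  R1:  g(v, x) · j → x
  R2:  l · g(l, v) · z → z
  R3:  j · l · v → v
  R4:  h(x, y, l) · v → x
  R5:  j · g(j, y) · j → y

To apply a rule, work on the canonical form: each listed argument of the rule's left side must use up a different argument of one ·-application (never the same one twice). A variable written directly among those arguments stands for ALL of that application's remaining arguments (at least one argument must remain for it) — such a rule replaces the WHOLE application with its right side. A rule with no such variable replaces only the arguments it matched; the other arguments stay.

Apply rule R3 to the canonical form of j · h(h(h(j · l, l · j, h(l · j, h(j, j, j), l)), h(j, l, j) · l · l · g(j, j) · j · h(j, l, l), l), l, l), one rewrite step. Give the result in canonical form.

Canonical form:  h(h(h(j · l, j · l, h(j · l, h(j, j, j), l)), g(j, j) · h(j, l, j) · h(j, l, l) · j · l, l), l, l) · j
Match R3:  consume j, l;  v := g(j, j) · h(j, l, j) · h(j, l, l)
The extension variable absorbs all remaining arguments, so the whole application is rewritten.
Result:  h(h(h(j · l, j · l, h(j · l, h(j, j, j), l)), g(j, j) · h(j, l, j) · h(j, l, l), l), l, l) · j

Answer: h(h(h(j · l, j · l, h(j · l, h(j, j, j), l)), g(j, j) · h(j, l, j) · h(j, l, l), l), l, l) · j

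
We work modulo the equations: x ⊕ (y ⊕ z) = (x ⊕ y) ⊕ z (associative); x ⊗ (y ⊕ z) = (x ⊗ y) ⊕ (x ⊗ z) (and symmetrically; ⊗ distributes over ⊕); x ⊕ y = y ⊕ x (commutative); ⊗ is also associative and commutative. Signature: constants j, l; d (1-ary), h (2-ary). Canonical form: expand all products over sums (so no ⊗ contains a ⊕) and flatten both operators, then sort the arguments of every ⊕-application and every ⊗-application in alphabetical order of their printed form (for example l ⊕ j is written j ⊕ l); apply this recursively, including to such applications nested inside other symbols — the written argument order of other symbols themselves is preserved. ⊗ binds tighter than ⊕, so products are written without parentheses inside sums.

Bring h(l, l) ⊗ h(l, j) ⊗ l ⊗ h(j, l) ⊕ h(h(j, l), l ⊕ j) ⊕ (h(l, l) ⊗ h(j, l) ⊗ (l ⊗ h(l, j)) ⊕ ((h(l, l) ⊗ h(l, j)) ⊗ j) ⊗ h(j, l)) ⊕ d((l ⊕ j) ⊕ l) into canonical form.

Flatten:  h(j, l) ⊗ h(l, j) ⊗ h(l, l) ⊗ l ⊕ h(h(j, l), j ⊕ l) ⊕ h(j, l) ⊗ h(l, j) ⊗ h(l, l) ⊗ l ⊕ h(j, l) ⊗ h(l, j) ⊗ h(l, l) ⊗ j ⊕ d(j ⊕ l ⊕ l)
Order the arguments:  d(j ⊕ l ⊕ l) ⊕ h(h(j, l), j ⊕ l) ⊕ h(j, l) ⊗ h(l, j) ⊗ h(l, l) ⊗ j ⊕ h(j, l) ⊗ h(l, j) ⊗ h(l, l) ⊗ l ⊕ h(j, l) ⊗ h(l, j) ⊗ h(l, l) ⊗ l

Answer: d(j ⊕ l ⊕ l) ⊕ h(h(j, l), j ⊕ l) ⊕ h(j, l) ⊗ h(l, j) ⊗ h(l, l) ⊗ j ⊕ h(j, l) ⊗ h(l, j) ⊗ h(l, l) ⊗ l ⊕ h(j, l) ⊗ h(l, j) ⊗ h(l, l) ⊗ l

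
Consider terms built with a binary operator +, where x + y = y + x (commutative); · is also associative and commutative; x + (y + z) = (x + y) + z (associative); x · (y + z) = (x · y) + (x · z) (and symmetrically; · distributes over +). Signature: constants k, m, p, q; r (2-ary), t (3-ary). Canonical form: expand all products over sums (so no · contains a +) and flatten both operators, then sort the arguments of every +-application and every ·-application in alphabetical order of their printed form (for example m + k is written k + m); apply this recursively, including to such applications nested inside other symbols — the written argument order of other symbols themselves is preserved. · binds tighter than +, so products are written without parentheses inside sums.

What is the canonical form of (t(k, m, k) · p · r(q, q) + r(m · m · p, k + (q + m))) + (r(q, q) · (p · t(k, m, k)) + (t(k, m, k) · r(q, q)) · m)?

Flatten:  p · r(q, q) · t(k, m, k) + r(m · m · p, k + m + q) + p · r(q, q) · t(k, m, k) + m · r(q, q) · t(k, m, k)
Order the arguments:  m · r(q, q) · t(k, m, k) + p · r(q, q) · t(k, m, k) + p · r(q, q) · t(k, m, k) + r(m · m · p, k + m + q)

Answer: m · r(q, q) · t(k, m, k) + p · r(q, q) · t(k, m, k) + p · r(q, q) · t(k, m, k) + r(m · m · p, k + m + q)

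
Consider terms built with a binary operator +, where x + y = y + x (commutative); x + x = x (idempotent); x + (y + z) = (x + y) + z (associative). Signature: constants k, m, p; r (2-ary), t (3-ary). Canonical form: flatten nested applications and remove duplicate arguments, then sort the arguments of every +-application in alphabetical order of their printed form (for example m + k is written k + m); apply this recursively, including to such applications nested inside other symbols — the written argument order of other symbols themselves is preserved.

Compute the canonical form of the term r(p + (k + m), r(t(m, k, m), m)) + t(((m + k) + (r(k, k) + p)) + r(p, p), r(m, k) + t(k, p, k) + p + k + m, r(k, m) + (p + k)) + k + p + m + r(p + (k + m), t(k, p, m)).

Canonicalize subterm:  r(p + (k + m), r(t(m, k, m), m))  →  r(k + m + p, r(t(m, k, m), m))
Canonicalize subterm:  t(((m + k) + (r(k, k) + p)) + r(p, p), r(m, k) + t(k, p, k) + p + k + m, r(k, m) + (p + k))  →  t(k + m + p + r(k, k) + r(p, p), k + m + p + r(m, k) + t(k, p, k), k + p + r(k, m))
Simplify inside:  r(p + (k + m), t(k, p, m))  →  r(k + m + p, t(k, p, m))
Order the arguments:  k + m + p + r(k + m + p, r(t(m, k, m), m)) + r(k + m + p, t(k, p, m)) + t(k + m + p + r(k, k) + r(p, p), k + m + p + r(m, k) + t(k, p, k), k + p + r(k, m))

Answer: k + m + p + r(k + m + p, r(t(m, k, m), m)) + r(k + m + p, t(k, p, m)) + t(k + m + p + r(k, k) + r(p, p), k + m + p + r(m, k) + t(k, p, k), k + p + r(k, m))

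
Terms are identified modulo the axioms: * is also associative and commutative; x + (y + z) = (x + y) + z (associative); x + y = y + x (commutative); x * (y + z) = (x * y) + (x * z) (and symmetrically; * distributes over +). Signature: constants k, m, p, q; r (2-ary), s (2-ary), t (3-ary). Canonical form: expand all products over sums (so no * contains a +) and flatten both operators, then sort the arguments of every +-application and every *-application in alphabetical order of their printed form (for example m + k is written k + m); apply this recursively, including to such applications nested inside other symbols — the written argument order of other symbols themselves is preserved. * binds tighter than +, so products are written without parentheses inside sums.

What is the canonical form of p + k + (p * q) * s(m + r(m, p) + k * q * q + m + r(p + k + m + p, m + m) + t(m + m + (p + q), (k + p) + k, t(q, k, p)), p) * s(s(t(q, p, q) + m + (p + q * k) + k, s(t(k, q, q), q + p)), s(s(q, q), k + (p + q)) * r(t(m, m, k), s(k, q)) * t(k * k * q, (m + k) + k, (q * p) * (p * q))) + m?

Answer: k + m + p + p * q * s(k * q * q + m + m + r(k + m + p + p, m + m) + r(m, p) + t(m + m + p + q, k + k + p, t(q, k, p)), p) * s(s(k + k * q + m + p + t(q, p, q), s(t(k, q, q), p + q)), r(t(m, m, k), s(k, q)) * s(s(q, q), k + p + q) * t(k * k * q, k + k + m, p * p * q * q))

Derivation:
Flatten:  p + k + p * q * s(k * q * q + m + m + r(k + m + p + p, m + m) + r(m, p) + t(m + m + p + q, k + k + p, t(q, k, p)), p) * s(s(k + k * q + m + p + t(q, p, q), s(t(k, q, q), p + q)), r(t(m, m, k), s(k, q)) * s(s(q, q), k + p + q) * t(k * k * q, k + k + m, p * p * q * q)) + m
Sort arguments:  k + m + p + p * q * s(k * q * q + m + m + r(k + m + p + p, m + m) + r(m, p) + t(m + m + p + q, k + k + p, t(q, k, p)), p) * s(s(k + k * q + m + p + t(q, p, q), s(t(k, q, q), p + q)), r(t(m, m, k), s(k, q)) * s(s(q, q), k + p + q) * t(k * k * q, k + k + m, p * p * q * q))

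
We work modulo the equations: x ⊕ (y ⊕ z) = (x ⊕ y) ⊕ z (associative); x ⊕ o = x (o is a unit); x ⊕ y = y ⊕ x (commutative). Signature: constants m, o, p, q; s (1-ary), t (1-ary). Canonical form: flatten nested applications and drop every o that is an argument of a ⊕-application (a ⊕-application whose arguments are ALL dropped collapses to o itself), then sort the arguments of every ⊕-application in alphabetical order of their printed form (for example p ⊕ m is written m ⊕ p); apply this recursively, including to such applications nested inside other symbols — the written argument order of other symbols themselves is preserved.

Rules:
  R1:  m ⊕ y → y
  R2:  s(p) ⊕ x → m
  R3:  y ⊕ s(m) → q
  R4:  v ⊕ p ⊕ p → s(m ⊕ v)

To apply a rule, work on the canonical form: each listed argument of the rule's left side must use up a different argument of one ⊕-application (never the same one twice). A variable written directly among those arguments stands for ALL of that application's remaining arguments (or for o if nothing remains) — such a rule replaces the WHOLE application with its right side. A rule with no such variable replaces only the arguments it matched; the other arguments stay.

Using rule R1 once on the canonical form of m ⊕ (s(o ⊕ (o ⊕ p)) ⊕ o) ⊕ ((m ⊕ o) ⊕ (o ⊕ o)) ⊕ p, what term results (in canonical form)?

Canonical form:  m ⊕ m ⊕ p ⊕ s(p)
R1 matches:  uses m;  y := m ⊕ p ⊕ s(p)
The extension variable absorbs all remaining arguments, so the whole application is rewritten.
Result:  m ⊕ p ⊕ s(p)

Answer: m ⊕ p ⊕ s(p)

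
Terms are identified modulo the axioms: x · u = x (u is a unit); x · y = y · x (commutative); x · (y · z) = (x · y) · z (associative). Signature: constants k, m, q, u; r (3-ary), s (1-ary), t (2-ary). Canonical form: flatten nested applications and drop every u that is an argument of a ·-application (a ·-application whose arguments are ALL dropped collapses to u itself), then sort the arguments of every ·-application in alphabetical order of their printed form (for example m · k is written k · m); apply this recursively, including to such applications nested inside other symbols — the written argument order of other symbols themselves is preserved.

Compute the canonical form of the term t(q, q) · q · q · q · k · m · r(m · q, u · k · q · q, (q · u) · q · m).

Answer: k · m · q · q · q · r(m · q, k · q · q, m · q · q) · t(q, q)

Derivation:
Simplify inside:  r(m · q, u · k · q · q, (q · u) · q · m)  →  r(m · q, k · q · q, m · q · q)
Order the arguments:  k · m · q · q · q · r(m · q, k · q · q, m · q · q) · t(q, q)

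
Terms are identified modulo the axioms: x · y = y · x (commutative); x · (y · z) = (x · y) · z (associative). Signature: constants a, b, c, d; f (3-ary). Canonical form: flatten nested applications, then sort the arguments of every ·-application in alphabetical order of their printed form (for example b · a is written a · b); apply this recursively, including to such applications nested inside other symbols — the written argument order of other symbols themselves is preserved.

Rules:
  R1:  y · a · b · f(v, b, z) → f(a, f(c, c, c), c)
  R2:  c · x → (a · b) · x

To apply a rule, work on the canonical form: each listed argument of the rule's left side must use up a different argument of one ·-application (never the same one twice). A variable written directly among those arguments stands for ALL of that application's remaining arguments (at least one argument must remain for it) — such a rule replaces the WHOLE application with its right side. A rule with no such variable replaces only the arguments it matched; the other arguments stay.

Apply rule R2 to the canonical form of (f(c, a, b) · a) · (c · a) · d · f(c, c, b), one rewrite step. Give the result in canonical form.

Canonical form:  a · a · c · d · f(c, a, b) · f(c, c, b)
R2 matches:  uses c;  x := a · a · d · f(c, a, b) · f(c, c, b)
The variable takes the whole remainder — replace the entire application.
Giving:  a · a · a · b · d · f(c, a, b) · f(c, c, b)

Answer: a · a · a · b · d · f(c, a, b) · f(c, c, b)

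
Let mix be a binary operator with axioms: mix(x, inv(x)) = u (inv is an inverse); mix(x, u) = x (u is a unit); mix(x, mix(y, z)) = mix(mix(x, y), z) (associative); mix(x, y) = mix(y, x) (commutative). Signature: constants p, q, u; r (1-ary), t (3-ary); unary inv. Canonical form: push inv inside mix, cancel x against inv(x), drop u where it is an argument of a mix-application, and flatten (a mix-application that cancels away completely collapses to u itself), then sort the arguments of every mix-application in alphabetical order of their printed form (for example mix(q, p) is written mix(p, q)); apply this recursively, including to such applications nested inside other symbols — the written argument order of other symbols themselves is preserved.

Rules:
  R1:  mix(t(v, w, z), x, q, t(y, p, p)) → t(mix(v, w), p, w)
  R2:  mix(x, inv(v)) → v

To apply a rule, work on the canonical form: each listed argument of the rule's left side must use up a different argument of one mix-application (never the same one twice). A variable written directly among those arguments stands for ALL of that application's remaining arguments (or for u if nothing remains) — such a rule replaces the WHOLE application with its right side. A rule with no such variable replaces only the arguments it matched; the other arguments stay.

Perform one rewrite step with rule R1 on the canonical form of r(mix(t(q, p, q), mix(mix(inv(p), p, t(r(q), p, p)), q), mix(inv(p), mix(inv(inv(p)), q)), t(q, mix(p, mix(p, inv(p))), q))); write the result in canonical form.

Answer: r(t(mix(p, q), p, p))

Derivation:
Canonical form:  r(mix(q, q, t(q, p, q), t(q, p, q), t(r(q), p, p)))
R1 matches:  uses q, t(q, p, q), t(r(q), p, p);  v := q, w := p, x := mix(q, t(q, p, q)), y := r(q), z := q
The extension variable absorbs all remaining arguments, so the whole application is rewritten.
Giving:  r(t(mix(p, q), p, p))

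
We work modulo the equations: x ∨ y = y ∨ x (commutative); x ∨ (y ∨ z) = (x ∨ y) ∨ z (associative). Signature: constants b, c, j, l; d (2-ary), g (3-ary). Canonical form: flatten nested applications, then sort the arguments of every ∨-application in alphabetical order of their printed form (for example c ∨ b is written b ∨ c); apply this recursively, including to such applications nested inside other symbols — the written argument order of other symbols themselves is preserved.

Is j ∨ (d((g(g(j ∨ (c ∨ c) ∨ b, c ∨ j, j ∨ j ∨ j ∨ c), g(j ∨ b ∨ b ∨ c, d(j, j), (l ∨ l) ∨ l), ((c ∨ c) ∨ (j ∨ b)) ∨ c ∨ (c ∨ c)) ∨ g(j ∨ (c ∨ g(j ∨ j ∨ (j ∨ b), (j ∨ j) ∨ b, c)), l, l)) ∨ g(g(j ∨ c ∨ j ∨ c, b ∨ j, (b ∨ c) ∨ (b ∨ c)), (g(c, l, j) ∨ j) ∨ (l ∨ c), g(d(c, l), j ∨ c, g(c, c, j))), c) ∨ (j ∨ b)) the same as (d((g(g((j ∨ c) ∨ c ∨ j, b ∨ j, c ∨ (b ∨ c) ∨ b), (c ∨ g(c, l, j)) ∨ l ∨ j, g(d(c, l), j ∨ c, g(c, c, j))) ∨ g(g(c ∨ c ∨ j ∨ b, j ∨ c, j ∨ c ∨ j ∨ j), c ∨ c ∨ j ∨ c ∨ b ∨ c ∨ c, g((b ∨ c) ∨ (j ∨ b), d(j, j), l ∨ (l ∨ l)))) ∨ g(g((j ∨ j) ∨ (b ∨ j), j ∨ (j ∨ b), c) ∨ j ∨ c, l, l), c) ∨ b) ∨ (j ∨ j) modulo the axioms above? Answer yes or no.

Left:  j ∨ (d((g(g(j ∨ (c ∨ c) ∨ b, c ∨ j, j ∨ j ∨ j ∨ c), g(j ∨ b ∨ b ∨ c, d(j, j), (l ∨ l) ∨ l), ((c ∨ c) ∨ (j ∨ b)) ∨ c ∨ (c ∨ c)) ∨ g(j ∨ (c ∨ g(j ∨ j ∨ (j ∨ b), (j ∨ j) ∨ b, c)), l, l)) ∨ g(g(j ∨ c ∨ j ∨ c, b ∨ j, (b ∨ c) ∨ (b ∨ c)), (g(c, l, j) ∨ j) ∨ (l ∨ c), g(d(c, l), j ∨ c, g(c, c, j))), c) ∨ (j ∨ b))
  Un-nest:  j ∨ d((g(g(j ∨ (c ∨ c) ∨ b, c ∨ j, j ∨ j ∨ j ∨ c), g(j ∨ b ∨ b ∨ c, d(j, j), (l ∨ l) ∨ l), ((c ∨ c) ∨ (j ∨ b)) ∨ c ∨ (c ∨ c)) ∨ g(j ∨ (c ∨ g(j ∨ j ∨ (j ∨ b), (j ∨ j) ∨ b, c)), l, l)) ∨ g(g(j ∨ c ∨ j ∨ c, b ∨ j, (b ∨ c) ∨ (b ∨ c)), (g(c, l, j) ∨ j) ∨ (l ∨ c), g(d(c, l), j ∨ c, g(c, c, j))), c) ∨ j ∨ b
  Simplify inside:  d((g(g(j ∨ (c ∨ c) ∨ b, c ∨ j, j ∨ j ∨ j ∨ c), g(j ∨ b ∨ b ∨ c, d(j, j), (l ∨ l) ∨ l), ((c ∨ c) ∨ (j ∨ b)) ∨ c ∨ (c ∨ c)) ∨ g(j ∨ (c ∨ g(j ∨ j ∨ (j ∨ b), (j ∨ j) ∨ b, c)), l, l)) ∨ g(g(j ∨ c ∨ j ∨ c, b ∨ j, (b ∨ c) ∨ (b ∨ c)), (g(c, l, j) ∨ j) ∨ (l ∨ c), g(d(c, l), j ∨ c, g(c, c, j))), c)  →  d(g(c ∨ g(b ∨ j ∨ j ∨ j, b ∨ j ∨ j, c) ∨ j, l, l) ∨ g(g(b ∨ c ∨ c ∨ j, c ∨ j, c ∨ j ∨ j ∨ j), g(b ∨ b ∨ c ∨ j, d(j, j), l ∨ l ∨ l), b ∨ c ∨ c ∨ c ∨ c ∨ c ∨ j) ∨ g(g(c ∨ c ∨ j ∨ j, b ∨ j, b ∨ b ∨ c ∨ c), c ∨ g(c, l, j) ∨ j ∨ l, g(d(c, l), c ∨ j, g(c, c, j))), c)
  Sort arguments:  b ∨ d(g(c ∨ g(b ∨ j ∨ j ∨ j, b ∨ j ∨ j, c) ∨ j, l, l) ∨ g(g(b ∨ c ∨ c ∨ j, c ∨ j, c ∨ j ∨ j ∨ j), g(b ∨ b ∨ c ∨ j, d(j, j), l ∨ l ∨ l), b ∨ c ∨ c ∨ c ∨ c ∨ c ∨ j) ∨ g(g(c ∨ c ∨ j ∨ j, b ∨ j, b ∨ b ∨ c ∨ c), c ∨ g(c, l, j) ∨ j ∨ l, g(d(c, l), c ∨ j, g(c, c, j))), c) ∨ j ∨ j
Right:  (d((g(g((j ∨ c) ∨ c ∨ j, b ∨ j, c ∨ (b ∨ c) ∨ b), (c ∨ g(c, l, j)) ∨ l ∨ j, g(d(c, l), j ∨ c, g(c, c, j))) ∨ g(g(c ∨ c ∨ j ∨ b, j ∨ c, j ∨ c ∨ j ∨ j), c ∨ c ∨ j ∨ c ∨ b ∨ c ∨ c, g((b ∨ c) ∨ (j ∨ b), d(j, j), l ∨ (l ∨ l)))) ∨ g(g((j ∨ j) ∨ (b ∨ j), j ∨ (j ∨ b), c) ∨ j ∨ c, l, l), c) ∨ b) ∨ (j ∨ j)
  Flatten:  d((g(g((j ∨ c) ∨ c ∨ j, b ∨ j, c ∨ (b ∨ c) ∨ b), (c ∨ g(c, l, j)) ∨ l ∨ j, g(d(c, l), j ∨ c, g(c, c, j))) ∨ g(g(c ∨ c ∨ j ∨ b, j ∨ c, j ∨ c ∨ j ∨ j), c ∨ c ∨ j ∨ c ∨ b ∨ c ∨ c, g((b ∨ c) ∨ (j ∨ b), d(j, j), l ∨ (l ∨ l)))) ∨ g(g((j ∨ j) ∨ (b ∨ j), j ∨ (j ∨ b), c) ∨ j ∨ c, l, l), c) ∨ b ∨ j ∨ j
  Simplify inside:  d((g(g((j ∨ c) ∨ c ∨ j, b ∨ j, c ∨ (b ∨ c) ∨ b), (c ∨ g(c, l, j)) ∨ l ∨ j, g(d(c, l), j ∨ c, g(c, c, j))) ∨ g(g(c ∨ c ∨ j ∨ b, j ∨ c, j ∨ c ∨ j ∨ j), c ∨ c ∨ j ∨ c ∨ b ∨ c ∨ c, g((b ∨ c) ∨ (j ∨ b), d(j, j), l ∨ (l ∨ l)))) ∨ g(g((j ∨ j) ∨ (b ∨ j), j ∨ (j ∨ b), c) ∨ j ∨ c, l, l), c)  →  d(g(c ∨ g(b ∨ j ∨ j ∨ j, b ∨ j ∨ j, c) ∨ j, l, l) ∨ g(g(b ∨ c ∨ c ∨ j, c ∨ j, c ∨ j ∨ j ∨ j), b ∨ c ∨ c ∨ c ∨ c ∨ c ∨ j, g(b ∨ b ∨ c ∨ j, d(j, j), l ∨ l ∨ l)) ∨ g(g(c ∨ c ∨ j ∨ j, b ∨ j, b ∨ b ∨ c ∨ c), c ∨ g(c, l, j) ∨ j ∨ l, g(d(c, l), c ∨ j, g(c, c, j))), c)
  Sort:  b ∨ d(g(c ∨ g(b ∨ j ∨ j ∨ j, b ∨ j ∨ j, c) ∨ j, l, l) ∨ g(g(b ∨ c ∨ c ∨ j, c ∨ j, c ∨ j ∨ j ∨ j), b ∨ c ∨ c ∨ c ∨ c ∨ c ∨ j, g(b ∨ b ∨ c ∨ j, d(j, j), l ∨ l ∨ l)) ∨ g(g(c ∨ c ∨ j ∨ j, b ∨ j, b ∨ b ∨ c ∨ c), c ∨ g(c, l, j) ∨ j ∨ l, g(d(c, l), c ∨ j, g(c, c, j))), c) ∨ j ∨ j

Answer: no — b ∨ d(g(c ∨ g(b ∨ j ∨ j ∨ j, b ∨ j ∨ j, c) ∨ j, l, l) ∨ g(g(b ∨ c ∨ c ∨ j, c ∨ j, c ∨ j ∨ j ∨ j), g(b ∨ b ∨ c ∨ j, d(j, j), l ∨ l ∨ l), b ∨ c ∨ c ∨ c ∨ c ∨ c ∨ j) ∨ g(g(c ∨ c ∨ j ∨ j, b ∨ j, b ∨ b ∨ c ∨ c), c ∨ g(c, l, j) ∨ j ∨ l, g(d(c, l), c ∨ j, g(c, c, j))), c) ∨ j ∨ j vs b ∨ d(g(c ∨ g(b ∨ j ∨ j ∨ j, b ∨ j ∨ j, c) ∨ j, l, l) ∨ g(g(b ∨ c ∨ c ∨ j, c ∨ j, c ∨ j ∨ j ∨ j), b ∨ c ∨ c ∨ c ∨ c ∨ c ∨ j, g(b ∨ b ∨ c ∨ j, d(j, j), l ∨ l ∨ l)) ∨ g(g(c ∨ c ∨ j ∨ j, b ∨ j, b ∨ b ∨ c ∨ c), c ∨ g(c, l, j) ∨ j ∨ l, g(d(c, l), c ∨ j, g(c, c, j))), c) ∨ j ∨ j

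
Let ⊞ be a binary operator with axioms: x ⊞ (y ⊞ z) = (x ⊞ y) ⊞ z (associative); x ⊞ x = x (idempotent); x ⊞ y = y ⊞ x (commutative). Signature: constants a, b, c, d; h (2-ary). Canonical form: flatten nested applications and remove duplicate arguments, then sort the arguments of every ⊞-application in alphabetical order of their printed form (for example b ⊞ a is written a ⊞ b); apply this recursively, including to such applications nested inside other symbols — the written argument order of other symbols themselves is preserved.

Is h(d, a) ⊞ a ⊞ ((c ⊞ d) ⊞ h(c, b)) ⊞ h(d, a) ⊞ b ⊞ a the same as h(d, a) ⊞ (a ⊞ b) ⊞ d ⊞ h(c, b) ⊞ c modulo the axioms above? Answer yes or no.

Left:  h(d, a) ⊞ a ⊞ ((c ⊞ d) ⊞ h(c, b)) ⊞ h(d, a) ⊞ b ⊞ a
  Merge nested applications:  h(d, a) ⊞ a ⊞ c ⊞ d ⊞ h(c, b) ⊞ h(d, a) ⊞ b ⊞ a
  Idempotence:  drop duplicate h(d, a), a
  Sort:  a ⊞ b ⊞ c ⊞ d ⊞ h(c, b) ⊞ h(d, a)
Right:  h(d, a) ⊞ (a ⊞ b) ⊞ d ⊞ h(c, b) ⊞ c
  Flatten:  h(d, a) ⊞ a ⊞ b ⊞ d ⊞ h(c, b) ⊞ c
  Sort:  a ⊞ b ⊞ c ⊞ d ⊞ h(c, b) ⊞ h(d, a)

Answer: yes — both canonical forms are a ⊞ b ⊞ c ⊞ d ⊞ h(c, b) ⊞ h(d, a)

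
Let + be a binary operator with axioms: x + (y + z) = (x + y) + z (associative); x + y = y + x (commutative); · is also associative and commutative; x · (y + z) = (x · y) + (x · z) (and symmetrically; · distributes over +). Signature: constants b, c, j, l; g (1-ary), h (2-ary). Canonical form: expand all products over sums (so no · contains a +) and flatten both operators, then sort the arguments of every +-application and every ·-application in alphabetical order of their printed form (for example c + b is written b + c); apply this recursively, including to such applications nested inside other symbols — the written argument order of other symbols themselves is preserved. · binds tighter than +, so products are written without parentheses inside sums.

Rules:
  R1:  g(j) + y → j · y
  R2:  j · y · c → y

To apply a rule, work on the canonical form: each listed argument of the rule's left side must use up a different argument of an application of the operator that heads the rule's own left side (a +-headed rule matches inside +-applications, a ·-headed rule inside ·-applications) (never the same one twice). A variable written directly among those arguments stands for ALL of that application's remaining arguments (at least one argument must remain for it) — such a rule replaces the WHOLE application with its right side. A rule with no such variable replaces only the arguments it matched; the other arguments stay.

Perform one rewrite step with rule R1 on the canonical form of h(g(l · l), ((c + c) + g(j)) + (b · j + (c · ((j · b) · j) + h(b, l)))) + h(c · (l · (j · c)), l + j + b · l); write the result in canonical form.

Canonical form:  h(c · c · j · l, b · l + j + l) + h(g(l · l), b · c · j · j + b · j + c + c + g(j) + h(b, l))
Match R1:  consume g(j);  y := b · c · j · j + b · j + c + c + h(b, l)
The extension variable absorbs all remaining arguments, so the whole application is rewritten.
Result:  h(c · c · j · l, b · l + j + l) + h(g(l · l), b · c · j · j · j + b · j · j + c · j + c · j + h(b, l) · j)

Answer: h(c · c · j · l, b · l + j + l) + h(g(l · l), b · c · j · j · j + b · j · j + c · j + c · j + h(b, l) · j)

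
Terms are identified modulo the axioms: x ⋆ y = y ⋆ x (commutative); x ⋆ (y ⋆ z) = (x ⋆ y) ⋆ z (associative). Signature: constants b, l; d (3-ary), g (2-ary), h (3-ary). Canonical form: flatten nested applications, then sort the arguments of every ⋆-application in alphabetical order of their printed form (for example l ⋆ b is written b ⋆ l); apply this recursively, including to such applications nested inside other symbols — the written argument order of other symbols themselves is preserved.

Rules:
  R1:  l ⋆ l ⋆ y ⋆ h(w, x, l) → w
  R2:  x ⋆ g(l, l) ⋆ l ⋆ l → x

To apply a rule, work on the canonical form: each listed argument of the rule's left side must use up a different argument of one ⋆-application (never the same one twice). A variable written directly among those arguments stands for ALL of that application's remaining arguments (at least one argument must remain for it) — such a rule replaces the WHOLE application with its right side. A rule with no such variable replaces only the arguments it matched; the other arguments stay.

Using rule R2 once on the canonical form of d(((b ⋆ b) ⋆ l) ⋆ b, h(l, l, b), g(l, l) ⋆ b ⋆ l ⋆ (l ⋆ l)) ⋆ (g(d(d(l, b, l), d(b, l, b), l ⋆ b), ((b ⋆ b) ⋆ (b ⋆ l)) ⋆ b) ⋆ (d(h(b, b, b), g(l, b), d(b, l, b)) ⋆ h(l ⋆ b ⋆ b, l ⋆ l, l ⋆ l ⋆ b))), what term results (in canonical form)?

Answer: d(b ⋆ b ⋆ b ⋆ l, h(l, l, b), b ⋆ l) ⋆ d(h(b, b, b), g(l, b), d(b, l, b)) ⋆ g(d(d(l, b, l), d(b, l, b), b ⋆ l), b ⋆ b ⋆ b ⋆ b ⋆ l) ⋆ h(b ⋆ b ⋆ l, l ⋆ l, b ⋆ l ⋆ l)

Derivation:
Canonical form:  d(b ⋆ b ⋆ b ⋆ l, h(l, l, b), b ⋆ g(l, l) ⋆ l ⋆ l ⋆ l) ⋆ d(h(b, b, b), g(l, b), d(b, l, b)) ⋆ g(d(d(l, b, l), d(b, l, b), b ⋆ l), b ⋆ b ⋆ b ⋆ b ⋆ l) ⋆ h(b ⋆ b ⋆ l, l ⋆ l, b ⋆ l ⋆ l)
Apply R2:  consuming g(l, l), l, l;  x := b ⋆ l
The variable takes the whole remainder — replace the entire application.
New term:  d(b ⋆ b ⋆ b ⋆ l, h(l, l, b), b ⋆ l) ⋆ d(h(b, b, b), g(l, b), d(b, l, b)) ⋆ g(d(d(l, b, l), d(b, l, b), b ⋆ l), b ⋆ b ⋆ b ⋆ b ⋆ l) ⋆ h(b ⋆ b ⋆ l, l ⋆ l, b ⋆ l ⋆ l)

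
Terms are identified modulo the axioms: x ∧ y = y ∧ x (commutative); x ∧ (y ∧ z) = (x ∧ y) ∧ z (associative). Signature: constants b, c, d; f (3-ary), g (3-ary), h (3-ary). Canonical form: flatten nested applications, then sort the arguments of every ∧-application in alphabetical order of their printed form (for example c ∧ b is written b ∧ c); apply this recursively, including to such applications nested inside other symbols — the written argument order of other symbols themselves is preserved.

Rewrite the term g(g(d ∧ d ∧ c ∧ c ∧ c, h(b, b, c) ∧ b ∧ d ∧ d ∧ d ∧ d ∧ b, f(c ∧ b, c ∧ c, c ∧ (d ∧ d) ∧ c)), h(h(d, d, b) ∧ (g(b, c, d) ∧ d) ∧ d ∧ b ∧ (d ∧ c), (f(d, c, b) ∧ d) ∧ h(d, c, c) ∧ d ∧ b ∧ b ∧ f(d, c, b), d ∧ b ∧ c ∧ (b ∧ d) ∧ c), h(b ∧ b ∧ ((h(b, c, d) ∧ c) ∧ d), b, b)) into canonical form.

Answer: g(g(c ∧ c ∧ c ∧ d ∧ d, b ∧ b ∧ d ∧ d ∧ d ∧ d ∧ h(b, b, c), f(b ∧ c, c ∧ c, c ∧ c ∧ d ∧ d)), h(b ∧ c ∧ d ∧ d ∧ d ∧ g(b, c, d) ∧ h(d, d, b), b ∧ b ∧ d ∧ d ∧ f(d, c, b) ∧ f(d, c, b) ∧ h(d, c, c), b ∧ b ∧ c ∧ c ∧ d ∧ d), h(b ∧ b ∧ c ∧ d ∧ h(b, c, d), b, b))

Derivation:
Focus inside:  (f(d, c, b) ∧ d) ∧ h(d, c, c) ∧ d ∧ b ∧ b ∧ f(d, c, b)
Flatten:  f(d, c, b) ∧ d ∧ h(d, c, c) ∧ d ∧ b ∧ b ∧ f(d, c, b)
Sort:  b ∧ b ∧ d ∧ d ∧ f(d, c, b) ∧ f(d, c, b) ∧ h(d, c, c)
Rebuild:  g(g(c ∧ c ∧ c ∧ d ∧ d, b ∧ b ∧ d ∧ d ∧ d ∧ d ∧ h(b, b, c), f(b ∧ c, c ∧ c, c ∧ c ∧ d ∧ d)), h(b ∧ c ∧ d ∧ d ∧ d ∧ g(b, c, d) ∧ h(d, d, b), b ∧ b ∧ d ∧ d ∧ f(d, c, b) ∧ f(d, c, b) ∧ h(d, c, c), b ∧ b ∧ c ∧ c ∧ d ∧ d), h(b ∧ b ∧ c ∧ d ∧ h(b, c, d), b, b))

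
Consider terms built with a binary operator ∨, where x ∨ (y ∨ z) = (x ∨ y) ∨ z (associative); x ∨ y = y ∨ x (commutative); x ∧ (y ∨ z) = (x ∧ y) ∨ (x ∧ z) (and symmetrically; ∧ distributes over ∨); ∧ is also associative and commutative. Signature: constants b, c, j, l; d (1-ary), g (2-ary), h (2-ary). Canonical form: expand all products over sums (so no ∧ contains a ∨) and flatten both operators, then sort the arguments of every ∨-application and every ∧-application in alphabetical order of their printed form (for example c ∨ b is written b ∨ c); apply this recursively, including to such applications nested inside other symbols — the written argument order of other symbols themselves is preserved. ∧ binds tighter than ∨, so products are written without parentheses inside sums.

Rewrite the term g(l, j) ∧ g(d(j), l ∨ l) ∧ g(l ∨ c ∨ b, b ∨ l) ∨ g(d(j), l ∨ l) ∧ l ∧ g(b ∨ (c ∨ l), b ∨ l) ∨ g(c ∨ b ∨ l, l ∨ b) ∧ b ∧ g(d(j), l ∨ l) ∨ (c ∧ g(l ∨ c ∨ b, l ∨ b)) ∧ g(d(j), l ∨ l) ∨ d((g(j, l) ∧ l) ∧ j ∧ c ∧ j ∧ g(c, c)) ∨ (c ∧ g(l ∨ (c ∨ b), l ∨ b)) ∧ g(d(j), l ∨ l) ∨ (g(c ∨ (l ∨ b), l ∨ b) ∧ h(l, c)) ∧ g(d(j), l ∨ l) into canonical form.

Merge nested applications:  g(b ∨ c ∨ l, b ∨ l) ∧ g(d(j), l ∨ l) ∧ g(l, j) ∨ g(b ∨ c ∨ l, b ∨ l) ∧ g(d(j), l ∨ l) ∧ l ∨ b ∧ g(b ∨ c ∨ l, b ∨ l) ∧ g(d(j), l ∨ l) ∨ c ∧ g(b ∨ c ∨ l, b ∨ l) ∧ g(d(j), l ∨ l) ∨ d(c ∧ g(c, c) ∧ g(j, l) ∧ j ∧ j ∧ l) ∨ c ∧ g(b ∨ c ∨ l, b ∨ l) ∧ g(d(j), l ∨ l) ∨ g(b ∨ c ∨ l, b ∨ l) ∧ g(d(j), l ∨ l) ∧ h(l, c)
Order the arguments:  b ∧ g(b ∨ c ∨ l, b ∨ l) ∧ g(d(j), l ∨ l) ∨ c ∧ g(b ∨ c ∨ l, b ∨ l) ∧ g(d(j), l ∨ l) ∨ c ∧ g(b ∨ c ∨ l, b ∨ l) ∧ g(d(j), l ∨ l) ∨ d(c ∧ g(c, c) ∧ g(j, l) ∧ j ∧ j ∧ l) ∨ g(b ∨ c ∨ l, b ∨ l) ∧ g(d(j), l ∨ l) ∧ g(l, j) ∨ g(b ∨ c ∨ l, b ∨ l) ∧ g(d(j), l ∨ l) ∧ h(l, c) ∨ g(b ∨ c ∨ l, b ∨ l) ∧ g(d(j), l ∨ l) ∧ l

Answer: b ∧ g(b ∨ c ∨ l, b ∨ l) ∧ g(d(j), l ∨ l) ∨ c ∧ g(b ∨ c ∨ l, b ∨ l) ∧ g(d(j), l ∨ l) ∨ c ∧ g(b ∨ c ∨ l, b ∨ l) ∧ g(d(j), l ∨ l) ∨ d(c ∧ g(c, c) ∧ g(j, l) ∧ j ∧ j ∧ l) ∨ g(b ∨ c ∨ l, b ∨ l) ∧ g(d(j), l ∨ l) ∧ g(l, j) ∨ g(b ∨ c ∨ l, b ∨ l) ∧ g(d(j), l ∨ l) ∧ h(l, c) ∨ g(b ∨ c ∨ l, b ∨ l) ∧ g(d(j), l ∨ l) ∧ l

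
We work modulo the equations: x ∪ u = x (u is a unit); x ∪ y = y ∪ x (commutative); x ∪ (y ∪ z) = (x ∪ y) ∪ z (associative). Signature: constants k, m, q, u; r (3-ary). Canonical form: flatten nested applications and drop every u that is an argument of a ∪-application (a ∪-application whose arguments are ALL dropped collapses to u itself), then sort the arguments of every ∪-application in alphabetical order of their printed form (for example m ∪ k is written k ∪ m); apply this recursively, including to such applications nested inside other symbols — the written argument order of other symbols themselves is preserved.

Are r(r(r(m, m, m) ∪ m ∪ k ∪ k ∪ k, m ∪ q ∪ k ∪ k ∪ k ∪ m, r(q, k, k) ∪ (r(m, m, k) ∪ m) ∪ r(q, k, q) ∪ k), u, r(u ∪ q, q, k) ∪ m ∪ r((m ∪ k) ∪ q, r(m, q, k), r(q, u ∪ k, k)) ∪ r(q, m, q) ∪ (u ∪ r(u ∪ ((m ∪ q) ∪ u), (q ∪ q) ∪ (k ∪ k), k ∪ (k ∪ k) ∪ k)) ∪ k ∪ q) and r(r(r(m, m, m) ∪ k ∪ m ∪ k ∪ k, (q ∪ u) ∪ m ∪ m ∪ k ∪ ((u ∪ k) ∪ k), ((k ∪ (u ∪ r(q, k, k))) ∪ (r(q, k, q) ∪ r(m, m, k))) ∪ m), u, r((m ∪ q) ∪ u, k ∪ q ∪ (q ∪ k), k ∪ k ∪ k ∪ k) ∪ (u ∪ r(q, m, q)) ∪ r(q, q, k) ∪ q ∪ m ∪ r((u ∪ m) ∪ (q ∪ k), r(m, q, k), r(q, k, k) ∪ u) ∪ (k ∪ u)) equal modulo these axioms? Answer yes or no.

Left:  r(r(r(m, m, m) ∪ m ∪ k ∪ k ∪ k, m ∪ q ∪ k ∪ k ∪ k ∪ m, r(q, k, k) ∪ (r(m, m, k) ∪ m) ∪ r(q, k, q) ∪ k), u, r(u ∪ q, q, k) ∪ m ∪ r((m ∪ k) ∪ q, r(m, q, k), r(q, u ∪ k, k)) ∪ r(q, m, q) ∪ (u ∪ r(u ∪ ((m ∪ q) ∪ u), (q ∪ q) ∪ (k ∪ k), k ∪ (k ∪ k) ∪ k)) ∪ k ∪ q)
  Descend into:  r(u ∪ q, q, k) ∪ m ∪ r((m ∪ k) ∪ q, r(m, q, k), r(q, u ∪ k, k)) ∪ r(q, m, q) ∪ (u ∪ r(u ∪ ((m ∪ q) ∪ u), (q ∪ q) ∪ (k ∪ k), k ∪ (k ∪ k) ∪ k)) ∪ k ∪ q
  Merge nested applications:  r(u ∪ q, q, k) ∪ m ∪ r((m ∪ k) ∪ q, r(m, q, k), r(q, u ∪ k, k)) ∪ r(q, m, q) ∪ u ∪ r(u ∪ ((m ∪ q) ∪ u), (q ∪ q) ∪ (k ∪ k), k ∪ (k ∪ k) ∪ k) ∪ k ∪ q
  Simplify inside:  r(u ∪ q, q, k)  →  r(q, q, k)
  Canonicalize subterm:  r((m ∪ k) ∪ q, r(m, q, k), r(q, u ∪ k, k))  →  r(k ∪ m ∪ q, r(m, q, k), r(q, k, k))
  Inside:  r(u ∪ ((m ∪ q) ∪ u), (q ∪ q) ∪ (k ∪ k), k ∪ (k ∪ k) ∪ k)  →  r(m ∪ q, k ∪ k ∪ q ∪ q, k ∪ k ∪ k ∪ k)
  Drop the unit:  drop u
  Order the arguments:  k ∪ m ∪ q ∪ r(k ∪ m ∪ q, r(m, q, k), r(q, k, k)) ∪ r(m ∪ q, k ∪ k ∪ q ∪ q, k ∪ k ∪ k ∪ k) ∪ r(q, m, q) ∪ r(q, q, k)
  Put back:  r(r(k ∪ k ∪ k ∪ m ∪ r(m, m, m), k ∪ k ∪ k ∪ m ∪ m ∪ q, k ∪ m ∪ r(m, m, k) ∪ r(q, k, k) ∪ r(q, k, q)), u, k ∪ m ∪ q ∪ r(k ∪ m ∪ q, r(m, q, k), r(q, k, k)) ∪ r(m ∪ q, k ∪ k ∪ q ∪ q, k ∪ k ∪ k ∪ k) ∪ r(q, m, q) ∪ r(q, q, k))
Right:  r(r(r(m, m, m) ∪ k ∪ m ∪ k ∪ k, (q ∪ u) ∪ m ∪ m ∪ k ∪ ((u ∪ k) ∪ k), ((k ∪ (u ∪ r(q, k, k))) ∪ (r(q, k, q) ∪ r(m, m, k))) ∪ m), u, r((m ∪ q) ∪ u, k ∪ q ∪ (q ∪ k), k ∪ k ∪ k ∪ k) ∪ (u ∪ r(q, m, q)) ∪ r(q, q, k) ∪ q ∪ m ∪ r((u ∪ m) ∪ (q ∪ k), r(m, q, k), r(q, k, k) ∪ u) ∪ (k ∪ u))
  Work inside:  r((m ∪ q) ∪ u, k ∪ q ∪ (q ∪ k), k ∪ k ∪ k ∪ k) ∪ (u ∪ r(q, m, q)) ∪ r(q, q, k) ∪ q ∪ m ∪ r((u ∪ m) ∪ (q ∪ k), r(m, q, k), r(q, k, k) ∪ u) ∪ (k ∪ u)
  Merge nested applications:  r((m ∪ q) ∪ u, k ∪ q ∪ (q ∪ k), k ∪ k ∪ k ∪ k) ∪ u ∪ r(q, m, q) ∪ r(q, q, k) ∪ q ∪ m ∪ r((u ∪ m) ∪ (q ∪ k), r(m, q, k), r(q, k, k) ∪ u) ∪ k ∪ u
  Inside:  r((m ∪ q) ∪ u, k ∪ q ∪ (q ∪ k), k ∪ k ∪ k ∪ k)  →  r(m ∪ q, k ∪ k ∪ q ∪ q, k ∪ k ∪ k ∪ k)
  Inside:  r((u ∪ m) ∪ (q ∪ k), r(m, q, k), r(q, k, k) ∪ u)  →  r(k ∪ m ∪ q, r(m, q, k), r(q, k, k))
  Unit:  drop u (×2)
  Sort arguments:  k ∪ m ∪ q ∪ r(k ∪ m ∪ q, r(m, q, k), r(q, k, k)) ∪ r(m ∪ q, k ∪ k ∪ q ∪ q, k ∪ k ∪ k ∪ k) ∪ r(q, m, q) ∪ r(q, q, k)
  Put back:  r(r(k ∪ k ∪ k ∪ m ∪ r(m, m, m), k ∪ k ∪ k ∪ m ∪ m ∪ q, k ∪ m ∪ r(m, m, k) ∪ r(q, k, k) ∪ r(q, k, q)), u, k ∪ m ∪ q ∪ r(k ∪ m ∪ q, r(m, q, k), r(q, k, k)) ∪ r(m ∪ q, k ∪ k ∪ q ∪ q, k ∪ k ∪ k ∪ k) ∪ r(q, m, q) ∪ r(q, q, k))

Answer: yes — both canonical forms are r(r(k ∪ k ∪ k ∪ m ∪ r(m, m, m), k ∪ k ∪ k ∪ m ∪ m ∪ q, k ∪ m ∪ r(m, m, k) ∪ r(q, k, k) ∪ r(q, k, q)), u, k ∪ m ∪ q ∪ r(k ∪ m ∪ q, r(m, q, k), r(q, k, k)) ∪ r(m ∪ q, k ∪ k ∪ q ∪ q, k ∪ k ∪ k ∪ k) ∪ r(q, m, q) ∪ r(q, q, k))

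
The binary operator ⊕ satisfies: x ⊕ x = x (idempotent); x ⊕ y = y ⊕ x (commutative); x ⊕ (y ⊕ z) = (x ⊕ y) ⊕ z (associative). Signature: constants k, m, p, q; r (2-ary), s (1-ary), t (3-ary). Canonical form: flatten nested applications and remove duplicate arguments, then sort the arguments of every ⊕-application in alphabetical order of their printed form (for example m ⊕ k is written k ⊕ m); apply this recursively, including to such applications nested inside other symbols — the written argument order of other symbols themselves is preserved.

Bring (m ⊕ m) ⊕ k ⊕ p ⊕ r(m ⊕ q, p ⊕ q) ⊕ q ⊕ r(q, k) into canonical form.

Answer: k ⊕ m ⊕ p ⊕ q ⊕ r(m ⊕ q, p ⊕ q) ⊕ r(q, k)

Derivation:
Merge nested applications:  m ⊕ m ⊕ k ⊕ p ⊕ r(m ⊕ q, p ⊕ q) ⊕ q ⊕ r(q, k)
Drop duplicates:  drop duplicate m
Sort:  k ⊕ m ⊕ p ⊕ q ⊕ r(m ⊕ q, p ⊕ q) ⊕ r(q, k)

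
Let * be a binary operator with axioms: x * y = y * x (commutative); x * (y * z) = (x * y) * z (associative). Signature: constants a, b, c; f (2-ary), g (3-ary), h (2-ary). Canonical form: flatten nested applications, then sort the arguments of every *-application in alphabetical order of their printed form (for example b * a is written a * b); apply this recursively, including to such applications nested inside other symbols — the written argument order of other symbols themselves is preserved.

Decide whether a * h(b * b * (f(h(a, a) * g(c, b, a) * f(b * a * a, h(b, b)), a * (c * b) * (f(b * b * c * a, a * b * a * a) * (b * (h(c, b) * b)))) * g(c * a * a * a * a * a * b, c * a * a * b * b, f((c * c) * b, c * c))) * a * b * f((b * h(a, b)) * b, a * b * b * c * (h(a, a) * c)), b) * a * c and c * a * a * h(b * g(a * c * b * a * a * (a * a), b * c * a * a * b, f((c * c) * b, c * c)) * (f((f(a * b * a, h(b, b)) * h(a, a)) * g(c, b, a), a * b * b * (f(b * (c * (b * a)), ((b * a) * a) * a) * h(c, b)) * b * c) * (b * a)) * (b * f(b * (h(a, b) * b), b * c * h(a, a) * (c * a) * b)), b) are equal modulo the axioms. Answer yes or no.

Answer: yes — both canonical forms are a * a * c * h(a * b * b * b * f(b * b * h(a, b), a * b * b * c * c * h(a, a)) * f(f(a * a * b, h(b, b)) * g(c, b, a) * h(a, a), a * b * b * b * c * f(a * b * b * c, a * a * a * b) * h(c, b)) * g(a * a * a * a * a * b * c, a * a * b * b * c, f(b * c * c, c * c)), b)

Derivation:
Left:  a * h(b * b * (f(h(a, a) * g(c, b, a) * f(b * a * a, h(b, b)), a * (c * b) * (f(b * b * c * a, a * b * a * a) * (b * (h(c, b) * b)))) * g(c * a * a * a * a * a * b, c * a * a * b * b, f((c * c) * b, c * c))) * a * b * f((b * h(a, b)) * b, a * b * b * c * (h(a, a) * c)), b) * a * c
  Canonicalize subterm:  h(b * b * (f(h(a, a) * g(c, b, a) * f(b * a * a, h(b, b)), a * (c * b) * (f(b * b * c * a, a * b * a * a) * (b * (h(c, b) * b)))) * g(c * a * a * a * a * a * b, c * a * a * b * b, f((c * c) * b, c * c))) * a * b * f((b * h(a, b)) * b, a * b * b * c * (h(a, a) * c)), b)  →  h(a * b * b * b * f(b * b * h(a, b), a * b * b * c * c * h(a, a)) * f(f(a * a * b, h(b, b)) * g(c, b, a) * h(a, a), a * b * b * b * c * f(a * b * b * c, a * a * a * b) * h(c, b)) * g(a * a * a * a * a * b * c, a * a * b * b * c, f(b * c * c, c * c)), b)
  Sort:  a * a * c * h(a * b * b * b * f(b * b * h(a, b), a * b * b * c * c * h(a, a)) * f(f(a * a * b, h(b, b)) * g(c, b, a) * h(a, a), a * b * b * b * c * f(a * b * b * c, a * a * a * b) * h(c, b)) * g(a * a * a * a * a * b * c, a * a * b * b * c, f(b * c * c, c * c)), b)
Right:  c * a * a * h(b * g(a * c * b * a * a * (a * a), b * c * a * a * b, f((c * c) * b, c * c)) * (f((f(a * b * a, h(b, b)) * h(a, a)) * g(c, b, a), a * b * b * (f(b * (c * (b * a)), ((b * a) * a) * a) * h(c, b)) * b * c) * (b * a)) * (b * f(b * (h(a, b) * b), b * c * h(a, a) * (c * a) * b)), b)
  Inside:  h(b * g(a * c * b * a * a * (a * a), b * c * a * a * b, f((c * c) * b, c * c)) * (f((f(a * b * a, h(b, b)) * h(a, a)) * g(c, b, a), a * b * b * (f(b * (c * (b * a)), ((b * a) * a) * a) * h(c, b)) * b * c) * (b * a)) * (b * f(b * (h(a, b) * b), b * c * h(a, a) * (c * a) * b)), b)  →  h(a * b * b * b * f(b * b * h(a, b), a * b * b * c * c * h(a, a)) * f(f(a * a * b, h(b, b)) * g(c, b, a) * h(a, a), a * b * b * b * c * f(a * b * b * c, a * a * a * b) * h(c, b)) * g(a * a * a * a * a * b * c, a * a * b * b * c, f(b * c * c, c * c)), b)
  Order the arguments:  a * a * c * h(a * b * b * b * f(b * b * h(a, b), a * b * b * c * c * h(a, a)) * f(f(a * a * b, h(b, b)) * g(c, b, a) * h(a, a), a * b * b * b * c * f(a * b * b * c, a * a * a * b) * h(c, b)) * g(a * a * a * a * a * b * c, a * a * b * b * c, f(b * c * c, c * c)), b)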